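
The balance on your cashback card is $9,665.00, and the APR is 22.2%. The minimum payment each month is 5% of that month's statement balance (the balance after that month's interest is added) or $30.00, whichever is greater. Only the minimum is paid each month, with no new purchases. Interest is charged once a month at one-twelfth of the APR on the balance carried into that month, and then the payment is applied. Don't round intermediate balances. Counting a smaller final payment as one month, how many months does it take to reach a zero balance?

Monthly rate r = 22.2%/12 = 1.85% = 0.0185.
While 5% of the post-interest balance exceeds $30.00, each month B ← (B·(1+r))·(1 − 0.05), i.e. B shrinks by the factor (1+r)·0.95 = 0.96757.
This holds for months 1–85. Entering month 86 the balance is $586.67; 5% of the post-interest balance is now below $30.00, so the flat $30.00 minimum applies from here.
From month 86 a fixed $30.00 at rate r clears $586.67 in 25 more payments. Total: 85 + 25 = 110 months.

110 months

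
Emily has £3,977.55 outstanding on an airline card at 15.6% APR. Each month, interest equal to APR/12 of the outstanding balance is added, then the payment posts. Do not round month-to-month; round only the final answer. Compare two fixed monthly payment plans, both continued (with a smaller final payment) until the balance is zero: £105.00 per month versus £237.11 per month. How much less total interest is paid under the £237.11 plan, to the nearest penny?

£997.29

Monthly rate r = 15.6%/12 = 1.3% = 0.013.
At £105.00/mo: n = ⌈−ln(1 − rB₀/P)/ln(1+r)⌉ = 53 payments (last £53.28); total interest = total paid − £3,977.55 = £1,535.73.
At £237.11/mo: 20 payments (last £10.90); total interest £538.44.
Interest saved = £1,535.73 − £538.44 = £997.29.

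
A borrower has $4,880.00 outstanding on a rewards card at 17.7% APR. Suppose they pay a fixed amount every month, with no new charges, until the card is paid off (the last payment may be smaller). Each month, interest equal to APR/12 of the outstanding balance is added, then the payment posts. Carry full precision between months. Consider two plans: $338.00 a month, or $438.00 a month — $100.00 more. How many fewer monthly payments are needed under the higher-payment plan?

4 fewer payments

Monthly rate r = 17.7%/12 = 1.475% = 0.01475.
At $338.00/mo: n = ⌈−ln(1 − rB₀/P)/ln(1+r)⌉ = 17 payments (last $120.56); total interest = total paid − $4,880.00 = $648.56.
At $438.00/mo: 13 payments (last $115.00); total interest $491.00.
Payments saved = 17 − 13 = 4.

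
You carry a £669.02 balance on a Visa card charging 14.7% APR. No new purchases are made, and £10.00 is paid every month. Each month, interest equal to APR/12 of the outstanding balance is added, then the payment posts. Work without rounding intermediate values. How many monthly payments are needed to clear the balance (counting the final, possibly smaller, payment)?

Monthly rate r = 14.7%/12 = 1.225% = 0.01225.
Recurrence: B ← B·(1+r) − £10.00.
Month 1: interest £8.20; balance after payment £667.22.
Month 2: interest £8.17; balance after payment £665.39.
Closed form: n = −ln(1 − rB₀/P)/ln(1+r) = −ln(0.18045)/ln(1.01225) ≈ 140.634, so the balance reaches zero during payment 141.

141 payments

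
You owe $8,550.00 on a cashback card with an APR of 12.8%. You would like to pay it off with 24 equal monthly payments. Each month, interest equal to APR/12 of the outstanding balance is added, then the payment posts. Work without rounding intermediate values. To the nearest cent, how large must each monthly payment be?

Monthly rate r = 12.8%/12 = 1.06667% = 0.0106667.
Level-payment amortization: P = B₀·r / (1 − (1+r)^(−n)) = 8550.00·0.0106667 / (1 − 1.01067^(−24)).
Denominator 1 − (1+r)^(−24) = 0.224807814.
P = 91.2 / 0.224807814 ≈ 405.68.

$405.68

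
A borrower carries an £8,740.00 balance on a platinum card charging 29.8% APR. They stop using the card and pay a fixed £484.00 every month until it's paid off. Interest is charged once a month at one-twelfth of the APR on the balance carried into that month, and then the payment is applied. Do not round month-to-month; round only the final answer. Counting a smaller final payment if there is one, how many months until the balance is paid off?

Monthly rate r = 29.8%/12 = 2.48333% = 0.0248333.
Recurrence: B ← B·(1+r) − £484.00.
Month 1: interest £217.04; balance after payment £8,473.04.
Month 2: interest £210.41; balance after payment £8,199.46.
Closed form: n = −ln(1 − rB₀/P)/ln(1+r) = −ln(0.55156)/ln(1.02483) ≈ 24.256, so the balance reaches zero during payment 25.

25 payments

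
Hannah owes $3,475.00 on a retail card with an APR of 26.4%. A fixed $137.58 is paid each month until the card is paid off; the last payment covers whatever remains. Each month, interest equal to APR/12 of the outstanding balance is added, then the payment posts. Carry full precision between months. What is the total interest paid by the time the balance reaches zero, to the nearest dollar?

$1,654

Monthly rate r = 26.4%/12 = 2.2% = 0.022.
Payoff takes n = ⌈−ln(1 − rB₀/P)/ln(1+r)⌉ = ⌈37.277⌉ = 38 payments; the last is $38.41.
Total paid = 37·$137.58 + $38.41 = $5,128.87.
Total interest = total paid − principal = $5,128.87 − $3,475.00 = $1,653.87.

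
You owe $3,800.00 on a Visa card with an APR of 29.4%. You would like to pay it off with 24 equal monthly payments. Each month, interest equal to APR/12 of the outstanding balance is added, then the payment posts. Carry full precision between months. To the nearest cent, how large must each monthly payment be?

$211.30

Monthly rate r = 29.4%/12 = 2.45% = 0.0245.
Level-payment amortization: P = B₀·r / (1 − (1+r)^(−n)) = 3800.00·0.0245 / (1 − 1.0245^(−24)).
Denominator 1 − (1+r)^(−24) = 0.440612324.
P = 93.1 / 0.440612324 ≈ 211.30.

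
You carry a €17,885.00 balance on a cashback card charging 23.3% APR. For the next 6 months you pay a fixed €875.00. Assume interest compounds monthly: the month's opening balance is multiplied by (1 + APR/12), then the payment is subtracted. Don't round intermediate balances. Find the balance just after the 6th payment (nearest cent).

Monthly rate r = 23.3%/12 = 1.94167% = 0.0194167.
Each month: B ← B·(1+r) − €875.00.
Month 1: interest €347.27; balance after payment €17,357.27.
Month 2: interest €337.02; balance after payment €16,819.29.
Month 3: interest €326.57; balance after payment €16,270.86.
Month 4: interest €315.93; balance after payment €15,711.79.
Month 5: interest €305.07; balance after payment €15,141.86.
Month 6: interest €294.00; balance after payment €14,560.86.

€14,560.86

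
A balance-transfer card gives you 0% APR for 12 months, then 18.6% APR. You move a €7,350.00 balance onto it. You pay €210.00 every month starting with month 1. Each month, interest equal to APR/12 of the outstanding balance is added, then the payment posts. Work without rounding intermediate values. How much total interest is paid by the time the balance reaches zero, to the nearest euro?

€1,189

Promo months 1–12 at r₀ = 0%/12 = 0; months 13+ at r₁ = 18.6%/12 = 0.0155.
After month 12 (no interest yet): B = €7,350.00 − 12·€210.00 = €4,830.00.
Then at r₁ with €210.00/mo: n₂ = −ln(1 − r₁·B/P)/ln(1+r₁) ≈ 28.66 → 29 more payments.
Total paid = 40·€210.00 + €139.11 = €8,539.11; interest = €8,539.11 − €7,350.00 = €1,189.11.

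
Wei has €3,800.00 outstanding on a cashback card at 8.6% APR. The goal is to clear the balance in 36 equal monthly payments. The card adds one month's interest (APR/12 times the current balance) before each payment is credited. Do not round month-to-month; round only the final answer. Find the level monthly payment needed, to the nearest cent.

Monthly rate r = 8.6%/12 = 0.716667% = 0.00716667.
Level-payment amortization: P = B₀·r / (1 − (1+r)^(−n)) = 3800.00·0.00716667 / (1 − 1.00717^(−36)).
Denominator 1 − (1+r)^(−36) = 0.226693571.
P = 27.2333 / 0.226693571 ≈ 120.13.

€120.13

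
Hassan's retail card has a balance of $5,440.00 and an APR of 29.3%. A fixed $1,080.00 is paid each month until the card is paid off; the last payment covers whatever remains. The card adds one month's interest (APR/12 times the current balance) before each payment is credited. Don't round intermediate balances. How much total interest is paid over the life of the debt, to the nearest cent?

$438.56

Monthly rate r = 29.3%/12 = 2.44167% = 0.0244167.
Payoff takes n = ⌈−ln(1 − rB₀/P)/ln(1+r)⌉ = ⌈5.440⌉ = 6 payments; the last is $478.56.
Total paid = 5·$1,080.00 + $478.56 = $5,878.56.
Total interest = total paid − principal = $5,878.56 − $5,440.00 = $438.56.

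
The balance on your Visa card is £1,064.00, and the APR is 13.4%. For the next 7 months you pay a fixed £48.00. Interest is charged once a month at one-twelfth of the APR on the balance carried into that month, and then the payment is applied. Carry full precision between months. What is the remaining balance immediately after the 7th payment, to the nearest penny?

£802.54

Monthly rate r = 13.4%/12 = 1.11667% = 0.0111667.
Each month: B ← B·(1+r) − £48.00.
Month 1: interest £11.88; balance after payment £1,027.88.
Month 2: interest £11.48; balance after payment £991.36.
Month 3: interest £11.07; balance after payment £954.43.
Month 4: interest £10.66; balance after payment £917.09.
Month 5: interest £10.24; balance after payment £879.33.
Month 6: interest £9.82; balance after payment £841.15.
Month 7: interest £9.39; balance after payment £802.54.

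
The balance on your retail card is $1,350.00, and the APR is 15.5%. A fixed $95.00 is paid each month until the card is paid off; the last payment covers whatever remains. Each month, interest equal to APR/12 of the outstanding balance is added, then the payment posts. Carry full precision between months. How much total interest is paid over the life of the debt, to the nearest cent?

$151.22

Monthly rate r = 15.5%/12 = 1.29167% = 0.0129167.
Payoff takes n = ⌈−ln(1 − rB₀/P)/ln(1+r)⌉ = ⌈15.801⌉ = 16 payments; the last is $76.22.
Total paid = 15·$95.00 + $76.22 = $1,501.22.
Total interest = total paid − principal = $1,501.22 − $1,350.00 = $151.22.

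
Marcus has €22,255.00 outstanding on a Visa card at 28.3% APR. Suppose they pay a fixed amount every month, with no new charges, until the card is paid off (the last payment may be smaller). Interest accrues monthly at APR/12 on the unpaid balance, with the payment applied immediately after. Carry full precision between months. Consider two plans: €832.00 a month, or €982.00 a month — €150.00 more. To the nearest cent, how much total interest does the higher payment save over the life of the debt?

Monthly rate r = 28.3%/12 = 2.35833% = 0.0235833.
At €832.00/mo: n = ⌈−ln(1 − rB₀/P)/ln(1+r)⌉ = 43 payments (last €625.95); total interest = total paid − €22,255.00 = €13,314.95.
At €982.00/mo: 33 payments (last €788.28); total interest €9,957.28.
Interest saved = €13,314.95 − €9,957.28 = €3,357.67.

€3,357.67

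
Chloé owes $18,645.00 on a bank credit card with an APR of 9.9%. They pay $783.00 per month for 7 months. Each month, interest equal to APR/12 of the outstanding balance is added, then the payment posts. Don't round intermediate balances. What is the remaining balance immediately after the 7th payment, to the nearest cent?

$14,130.23

Monthly rate r = 9.9%/12 = 0.825% = 0.00825.
Each month: B ← B·(1+r) − $783.00.
Month 1: interest $153.82; balance after payment $18,015.82.
Month 2: interest $148.63; balance after payment $17,381.45.
Month 3: interest $143.40; balance after payment $16,741.85.
Month 4: interest $138.12; balance after payment $16,096.97.
Month 5: interest $132.80; balance after payment $15,446.77.
Month 6: interest $127.44; balance after payment $14,791.20.
Month 7: interest $122.03; balance after payment $14,130.23.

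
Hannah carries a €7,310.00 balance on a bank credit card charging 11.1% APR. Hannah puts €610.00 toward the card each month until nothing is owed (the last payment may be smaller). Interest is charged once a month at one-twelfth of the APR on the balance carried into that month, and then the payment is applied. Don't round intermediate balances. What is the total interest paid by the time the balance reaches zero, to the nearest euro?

€474

Monthly rate r = 11.1%/12 = 0.925% = 0.00925.
Payoff takes n = ⌈−ln(1 − rB₀/P)/ln(1+r)⌉ = ⌈12.760⌉ = 13 payments; the last is €464.11.
Total paid = 12·€610.00 + €464.11 = €7,784.11.
Total interest = total paid − principal = €7,784.11 − €7,310.00 = €474.11.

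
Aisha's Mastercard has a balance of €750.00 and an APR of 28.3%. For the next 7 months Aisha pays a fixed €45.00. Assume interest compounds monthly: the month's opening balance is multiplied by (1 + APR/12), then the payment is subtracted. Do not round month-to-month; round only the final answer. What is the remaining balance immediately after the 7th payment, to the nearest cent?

Monthly rate r = 28.3%/12 = 2.35833% = 0.0235833.
Each month: B ← B·(1+r) − €45.00.
Month 1: interest €17.69; balance after payment €722.69.
Month 2: interest €17.04; balance after payment €694.73.
Month 3: interest €16.38; balance after payment €666.11.
Month 4: interest €15.71; balance after payment €636.82.
Month 5: interest €15.02; balance after payment €606.84.
Month 6: interest €14.31; balance after payment €576.15.
Month 7: interest €13.59; balance after payment €544.74.

€544.74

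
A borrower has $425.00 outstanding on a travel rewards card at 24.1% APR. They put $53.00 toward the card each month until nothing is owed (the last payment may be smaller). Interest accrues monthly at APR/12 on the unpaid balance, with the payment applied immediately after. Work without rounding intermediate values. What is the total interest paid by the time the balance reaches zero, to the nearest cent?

$43.12

Monthly rate r = 24.1%/12 = 2.00833% = 0.0200833.
Payoff takes n = ⌈−ln(1 − rB₀/P)/ln(1+r)⌉ = ⌈8.831⌉ = 9 payments; the last is $44.12.
Total paid = 8·$53.00 + $44.12 = $468.12.
Total interest = total paid − principal = $468.12 − $425.00 = $43.12.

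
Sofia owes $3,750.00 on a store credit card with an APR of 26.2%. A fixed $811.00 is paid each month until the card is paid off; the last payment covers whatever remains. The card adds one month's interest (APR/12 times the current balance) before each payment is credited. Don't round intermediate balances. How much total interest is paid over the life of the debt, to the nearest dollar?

$247

Monthly rate r = 26.2%/12 = 2.18333% = 0.0218333.
Payoff takes n = ⌈−ln(1 − rB₀/P)/ln(1+r)⌉ = ⌈4.927⌉ = 5 payments; the last is $752.67.
Total paid = 4·$811.00 + $752.67 = $3,996.67.
Total interest = total paid − principal = $3,996.67 − $3,750.00 = $246.67.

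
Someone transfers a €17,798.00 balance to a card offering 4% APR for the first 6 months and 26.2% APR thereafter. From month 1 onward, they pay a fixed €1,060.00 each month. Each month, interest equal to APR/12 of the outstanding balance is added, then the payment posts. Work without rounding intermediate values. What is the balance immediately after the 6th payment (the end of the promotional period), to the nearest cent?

Promo months 1–6 at r₀ = 4%/12 = 0.00333333; months 7+ at r₁ = 26.2%/12 = 0.0218333.
After month 6: iterate B ← B·(1+r₀) − €1,060.00 for 6 months → €11,743.70.

€11,743.70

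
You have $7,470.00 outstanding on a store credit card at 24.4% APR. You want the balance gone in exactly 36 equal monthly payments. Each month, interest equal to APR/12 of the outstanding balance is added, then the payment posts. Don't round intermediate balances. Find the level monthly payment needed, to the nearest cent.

$294.64

Monthly rate r = 24.4%/12 = 2.03333% = 0.0203333.
Level-payment amortization: P = B₀·r / (1 − (1+r)^(−n)) = 7470.00·0.0203333 / (1 − 1.02033^(−36)).
Denominator 1 − (1+r)^(−36) = 0.515509457.
P = 151.89 / 0.515509457 ≈ 294.64.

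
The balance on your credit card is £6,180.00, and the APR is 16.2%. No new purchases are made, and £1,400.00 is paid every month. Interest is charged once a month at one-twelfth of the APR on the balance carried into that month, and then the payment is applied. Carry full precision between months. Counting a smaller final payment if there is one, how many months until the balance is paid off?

Monthly rate r = 16.2%/12 = 1.35% = 0.0135.
Recurrence: B ← B·(1+r) − £1,400.00.
Month 1: interest £83.43; balance after payment £4,863.43.
Month 2: interest £65.66; balance after payment £3,529.09.
Month 3: interest £47.64; balance after payment £2,176.73.
Month 4: interest £29.39; balance after payment £806.11.
Month 5: interest £10.88; balance after payment £0.00.

5 months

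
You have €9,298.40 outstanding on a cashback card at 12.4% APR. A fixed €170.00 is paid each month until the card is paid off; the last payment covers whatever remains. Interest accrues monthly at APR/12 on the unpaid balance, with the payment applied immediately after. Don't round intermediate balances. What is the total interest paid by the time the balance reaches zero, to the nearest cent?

€4,474.21

Monthly rate r = 12.4%/12 = 1.03333% = 0.0103333.
Payoff takes n = ⌈−ln(1 − rB₀/P)/ln(1+r)⌉ = ⌈81.015⌉ = 82 payments; the last is €2.61.
Total paid = 81·€170.00 + €2.61 = €13,772.61.
Total interest = total paid − principal = €13,772.61 − €9,298.40 = €4,474.21.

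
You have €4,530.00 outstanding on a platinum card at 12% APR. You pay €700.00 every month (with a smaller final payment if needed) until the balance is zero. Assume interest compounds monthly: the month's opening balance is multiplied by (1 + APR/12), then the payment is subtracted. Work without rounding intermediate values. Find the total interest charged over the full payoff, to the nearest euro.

€177

Monthly rate r = 12%/12 = 1% = 0.01.
Payoff takes n = ⌈−ln(1 − rB₀/P)/ln(1+r)⌉ = ⌈6.724⌉ = 7 payments; the last is €507.30.
Total paid = 6·€700.00 + €507.30 = €4,707.30.
Total interest = total paid − principal = €4,707.30 − €4,530.00 = €177.30.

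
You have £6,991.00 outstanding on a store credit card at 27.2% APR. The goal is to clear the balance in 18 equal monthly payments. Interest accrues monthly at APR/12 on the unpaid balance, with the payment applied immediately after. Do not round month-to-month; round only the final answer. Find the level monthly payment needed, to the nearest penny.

Monthly rate r = 27.2%/12 = 2.26667% = 0.0226667.
Level-payment amortization: P = B₀·r / (1 − (1+r)^(−n)) = 6991.00·0.0226667 / (1 − 1.02267^(−18)).
Denominator 1 − (1+r)^(−18) = 0.331985038.
P = 158.463 / 0.331985038 ≈ 477.32.

£477.32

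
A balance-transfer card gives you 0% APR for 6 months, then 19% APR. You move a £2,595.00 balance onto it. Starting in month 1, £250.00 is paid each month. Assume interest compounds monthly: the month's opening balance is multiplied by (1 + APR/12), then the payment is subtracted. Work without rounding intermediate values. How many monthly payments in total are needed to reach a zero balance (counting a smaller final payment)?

11 payments

Promo months 1–6 at r₀ = 0%/12 = 0; months 7+ at r₁ = 19%/12 = 0.0158333.
After month 6 (no interest yet): B = £2,595.00 − 6·£250.00 = £1,095.00.
Then at r₁ with £250.00/mo: n₂ = −ln(1 − r₁·B/P)/ln(1+r₁) ≈ 4.58 → 5 more payments.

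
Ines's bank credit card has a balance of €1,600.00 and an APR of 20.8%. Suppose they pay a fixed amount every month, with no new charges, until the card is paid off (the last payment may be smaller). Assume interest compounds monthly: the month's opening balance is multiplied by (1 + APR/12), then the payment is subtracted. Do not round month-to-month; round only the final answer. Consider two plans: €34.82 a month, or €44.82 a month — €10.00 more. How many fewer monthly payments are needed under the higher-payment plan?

Monthly rate r = 20.8%/12 = 1.73333% = 0.0173333.
At €34.82/mo: n = ⌈−ln(1 − rB₀/P)/ln(1+r)⌉ = 93 payments (last €22.30); total interest = total paid − €1,600.00 = €1,625.74.
At €44.82/mo: 57 payments (last €5.27); total interest €915.19.
Payments saved = 93 − 57 = 36.

36 fewer payments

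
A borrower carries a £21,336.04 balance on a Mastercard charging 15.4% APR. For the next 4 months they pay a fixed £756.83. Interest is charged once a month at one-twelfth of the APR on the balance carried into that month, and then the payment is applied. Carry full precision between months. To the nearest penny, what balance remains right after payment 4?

£19,366.46

Monthly rate r = 15.4%/12 = 1.28333% = 0.0128333.
Each month: B ← B·(1+r) − £756.83.
Month 1: interest £273.81; balance after payment £20,853.02.
Month 2: interest £267.61; balance after payment £20,363.81.
Month 3: interest £261.34; balance after payment £19,868.31.
Month 4: interest £254.98; balance after payment £19,366.46.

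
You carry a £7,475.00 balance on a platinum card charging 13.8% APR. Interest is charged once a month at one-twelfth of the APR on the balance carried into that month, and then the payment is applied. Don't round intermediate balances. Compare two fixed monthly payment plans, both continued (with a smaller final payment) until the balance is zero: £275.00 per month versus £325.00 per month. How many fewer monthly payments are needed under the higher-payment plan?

Monthly rate r = 13.8%/12 = 1.15% = 0.0115.
At £275.00/mo: n = ⌈−ln(1 − rB₀/P)/ln(1+r)⌉ = 33 payments (last £214.93); total interest = total paid − £7,475.00 = £1,539.93.
At £325.00/mo: 27 payments (last £281.91); total interest £1,256.91.
Payments saved = 33 − 27 = 6.

6 fewer payments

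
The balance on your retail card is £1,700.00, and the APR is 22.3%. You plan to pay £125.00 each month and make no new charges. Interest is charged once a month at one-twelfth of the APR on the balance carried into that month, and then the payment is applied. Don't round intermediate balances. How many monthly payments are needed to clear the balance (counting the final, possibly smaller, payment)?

Monthly rate r = 22.3%/12 = 1.85833% = 0.0185833.
Recurrence: B ← B·(1+r) − £125.00.
Month 1: interest £31.59; balance after payment £1,606.59.
Month 2: interest £29.86; balance after payment £1,511.45.
Closed form: n = −ln(1 − rB₀/P)/ln(1+r) = −ln(0.74727)/ln(1.01858) ≈ 15.822, so the balance reaches zero during payment 16.

16 months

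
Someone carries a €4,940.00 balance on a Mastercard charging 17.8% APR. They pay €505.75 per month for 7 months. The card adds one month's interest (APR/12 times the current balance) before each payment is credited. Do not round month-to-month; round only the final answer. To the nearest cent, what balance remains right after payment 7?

Monthly rate r = 17.8%/12 = 1.48333% = 0.0148333.
Each month: B ← B·(1+r) − €505.75.
Month 1: interest €73.28; balance after payment €4,507.53.
Month 2: interest €66.86; balance after payment €4,068.64.
Month 3: interest €60.35; balance after payment €3,623.24.
Month 4: interest €53.74; balance after payment €3,171.23.
Month 5: interest €47.04; balance after payment €2,712.52.
Month 6: interest €40.24; balance after payment €2,247.01.
Month 7: interest €33.33; balance after payment €1,774.59.

€1,774.59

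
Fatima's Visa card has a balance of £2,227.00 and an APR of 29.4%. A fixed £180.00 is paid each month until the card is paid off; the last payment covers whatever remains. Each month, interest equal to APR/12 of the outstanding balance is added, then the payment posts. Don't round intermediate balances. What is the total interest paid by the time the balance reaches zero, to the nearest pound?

Monthly rate r = 29.4%/12 = 2.45% = 0.0245.
Payoff takes n = ⌈−ln(1 − rB₀/P)/ln(1+r)⌉ = ⌈14.920⌉ = 15 payments; the last is £165.81.
Total paid = 14·£180.00 + £165.81 = £2,685.81.
Total interest = total paid − principal = £2,685.81 − £2,227.00 = £458.81.

£459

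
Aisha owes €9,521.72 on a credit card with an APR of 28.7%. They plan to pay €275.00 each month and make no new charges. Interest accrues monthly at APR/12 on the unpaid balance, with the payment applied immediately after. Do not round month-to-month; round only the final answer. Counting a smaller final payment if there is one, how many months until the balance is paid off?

75 months

Monthly rate r = 28.7%/12 = 2.39167% = 0.0239167.
Recurrence: B ← B·(1+r) − €275.00.
Month 1: interest €227.73; balance after payment €9,474.45.
Month 2: interest €226.60; balance after payment €9,426.05.
Closed form: n = −ln(1 − rB₀/P)/ln(1+r) = −ln(0.1719)/ln(1.02392) ≈ 74.501, so the balance reaches zero during payment 75.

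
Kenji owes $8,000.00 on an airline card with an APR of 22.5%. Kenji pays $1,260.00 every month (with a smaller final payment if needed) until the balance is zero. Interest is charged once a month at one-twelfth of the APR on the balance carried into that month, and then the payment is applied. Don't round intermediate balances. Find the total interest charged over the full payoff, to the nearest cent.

$599.02

Monthly rate r = 22.5%/12 = 1.875% = 0.01875.
Payoff takes n = ⌈−ln(1 − rB₀/P)/ln(1+r)⌉ = ⌈6.823⌉ = 7 payments; the last is $1,039.02.
Total paid = 6·$1,260.00 + $1,039.02 = $8,599.02.
Total interest = total paid − principal = $8,599.02 − $8,000.00 = $599.02.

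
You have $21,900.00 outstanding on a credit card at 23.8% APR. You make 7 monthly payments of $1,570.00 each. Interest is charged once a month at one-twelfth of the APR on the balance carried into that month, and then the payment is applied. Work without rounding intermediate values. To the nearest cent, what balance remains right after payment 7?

$13,461.50

Monthly rate r = 23.8%/12 = 1.98333% = 0.0198333.
Each month: B ← B·(1+r) − $1,570.00.
Month 1: interest $434.35; balance after payment $20,764.35.
Month 2: interest $411.83; balance after payment $19,606.18.
Month 3: interest $388.86; balance after payment $18,425.03.
Month 4: interest $365.43; balance after payment $17,220.46.
Month 5: interest $341.54; balance after payment $15,992.00.
Month 6: interest $317.17; balance after payment $14,739.18.
Month 7: interest $292.33; balance after payment $13,461.50.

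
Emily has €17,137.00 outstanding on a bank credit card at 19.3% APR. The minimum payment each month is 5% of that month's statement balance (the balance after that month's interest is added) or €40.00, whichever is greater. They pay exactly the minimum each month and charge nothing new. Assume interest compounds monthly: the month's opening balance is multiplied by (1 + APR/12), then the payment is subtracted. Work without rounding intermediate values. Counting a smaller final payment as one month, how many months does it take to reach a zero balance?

112 months

Monthly rate r = 19.3%/12 = 1.60833% = 0.0160833.
While 5% of the post-interest balance exceeds €40.00, each month B ← (B·(1+r))·(1 − 0.05), i.e. B shrinks by the factor (1+r)·0.95 = 0.96528.
This holds for months 1–88. Entering month 89 the balance is €764.53; 5% of the post-interest balance is now below €40.00, so the flat €40.00 minimum applies from here.
From month 89 a fixed €40.00 at rate r clears €764.53 in 24 more payments. Total: 88 + 24 = 112 months.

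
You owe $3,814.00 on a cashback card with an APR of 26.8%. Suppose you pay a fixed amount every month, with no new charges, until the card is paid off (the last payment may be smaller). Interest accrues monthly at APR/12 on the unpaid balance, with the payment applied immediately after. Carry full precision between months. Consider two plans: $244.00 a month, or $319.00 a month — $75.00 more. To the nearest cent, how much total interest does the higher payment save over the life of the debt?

Monthly rate r = 26.8%/12 = 2.23333% = 0.0223333.
At $244.00/mo: n = ⌈−ln(1 − rB₀/P)/ln(1+r)⌉ = 20 payments (last $108.13); total interest = total paid − $3,814.00 = $930.13.
At $319.00/mo: 15 payments (last $20.58); total interest $672.58.
Interest saved = $930.13 − $672.58 = $257.55.

$257.55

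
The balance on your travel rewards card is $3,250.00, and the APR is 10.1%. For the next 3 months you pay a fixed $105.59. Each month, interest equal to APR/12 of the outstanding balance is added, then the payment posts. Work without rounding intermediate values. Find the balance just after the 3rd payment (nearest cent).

Monthly rate r = 10.1%/12 = 0.841667% = 0.00841667.
Each month: B ← B·(1+r) − $105.59.
Month 1: interest $27.35; balance after payment $3,171.76.
Month 2: interest $26.70; balance after payment $3,092.87.
Month 3: interest $26.03; balance after payment $3,013.31.

$3,013.31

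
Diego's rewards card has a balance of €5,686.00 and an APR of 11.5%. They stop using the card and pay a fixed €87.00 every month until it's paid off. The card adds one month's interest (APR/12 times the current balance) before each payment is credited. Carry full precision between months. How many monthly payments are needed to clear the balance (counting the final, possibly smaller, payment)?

104 months

Monthly rate r = 11.5%/12 = 0.958333% = 0.00958333.
Recurrence: B ← B·(1+r) − €87.00.
Month 1: interest €54.49; balance after payment €5,653.49.
Month 2: interest €54.18; balance after payment €5,620.67.
Closed form: n = −ln(1 − rB₀/P)/ln(1+r) = −ln(0.37367)/ln(1.00958) ≈ 103.210, so the balance reaches zero during payment 104.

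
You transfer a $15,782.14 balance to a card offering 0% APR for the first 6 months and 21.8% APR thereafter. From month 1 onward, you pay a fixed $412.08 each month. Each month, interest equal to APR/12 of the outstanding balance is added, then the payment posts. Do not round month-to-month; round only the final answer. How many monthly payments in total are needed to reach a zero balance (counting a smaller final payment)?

Promo months 1–6 at r₀ = 0%/12 = 0; months 7+ at r₁ = 21.8%/12 = 0.0181667.
After month 6 (no interest yet): B = $15,782.14 − 6·$412.08 = $13,309.66.
Then at r₁ with $412.08/mo: n₂ = −ln(1 − r₁·B/P)/ln(1+r₁) ≈ 49.09 → 50 more payments.

56 months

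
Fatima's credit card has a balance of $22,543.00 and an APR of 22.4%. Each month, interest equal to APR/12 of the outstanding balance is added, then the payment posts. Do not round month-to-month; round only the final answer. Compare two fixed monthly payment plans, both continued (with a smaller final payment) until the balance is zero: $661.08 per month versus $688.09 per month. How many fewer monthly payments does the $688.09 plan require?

Monthly rate r = 22.4%/12 = 1.86667% = 0.0186667.
At $661.08/mo: n = ⌈−ln(1 − rB₀/P)/ln(1+r)⌉ = 55 payments (last $479.25); total interest = total paid − $22,543.00 = $13,634.57.
At $688.09/mo: 52 payments (last $88.95); total interest $12,638.54.
Payments saved = 55 − 52 = 3.

3 fewer payments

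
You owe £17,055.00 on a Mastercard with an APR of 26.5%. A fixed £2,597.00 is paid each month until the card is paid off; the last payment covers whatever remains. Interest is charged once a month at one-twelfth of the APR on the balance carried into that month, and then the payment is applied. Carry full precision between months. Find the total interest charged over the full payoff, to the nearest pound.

Monthly rate r = 26.5%/12 = 2.20833% = 0.0220833.
Payoff takes n = ⌈−ln(1 − rB₀/P)/ln(1+r)⌉ = ⌈7.173⌉ = 8 payments; the last is £453.78.
Total paid = 7·£2,597.00 + £453.78 = £18,632.78.
Total interest = total paid − principal = £18,632.78 − £17,055.00 = £1,577.78.

£1,578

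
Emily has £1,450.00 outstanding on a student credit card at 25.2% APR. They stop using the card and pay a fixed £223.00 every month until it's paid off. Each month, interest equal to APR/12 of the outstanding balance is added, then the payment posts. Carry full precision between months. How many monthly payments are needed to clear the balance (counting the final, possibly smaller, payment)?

8 payments

Monthly rate r = 25.2%/12 = 2.1% = 0.021.
Recurrence: B ← B·(1+r) − £223.00.
Month 1: interest £30.45; balance after payment £1,257.45.
Month 2: interest £26.41; balance after payment £1,060.86.
Closed form: n = −ln(1 − rB₀/P)/ln(1+r) = −ln(0.86345)/ln(1.021) ≈ 7.064, so the balance reaches zero during payment 8.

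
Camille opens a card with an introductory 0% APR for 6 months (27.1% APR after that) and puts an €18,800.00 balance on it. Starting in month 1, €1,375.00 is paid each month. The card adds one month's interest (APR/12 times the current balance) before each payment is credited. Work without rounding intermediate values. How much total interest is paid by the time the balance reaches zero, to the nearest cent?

Promo months 1–6 at r₀ = 0%/12 = 0; months 7+ at r₁ = 27.1%/12 = 0.0225833.
After month 6 (no interest yet): B = €18,800.00 − 6·€1,375.00 = €10,550.00.
Then at r₁ with €1,375.00/mo: n₂ = −ln(1 − r₁·B/P)/ln(1+r₁) ≈ 8.52 → 9 more payments.
Total paid = 14·€1,375.00 + €719.73 = €19,969.73; interest = €19,969.73 − €18,800.00 = €1,169.73.

€1,169.73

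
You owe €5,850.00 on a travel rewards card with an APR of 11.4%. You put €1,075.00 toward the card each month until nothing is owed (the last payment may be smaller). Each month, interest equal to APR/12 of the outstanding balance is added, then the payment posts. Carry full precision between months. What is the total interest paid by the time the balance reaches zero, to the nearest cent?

€186.33

Monthly rate r = 11.4%/12 = 0.95% = 0.0095.
Payoff takes n = ⌈−ln(1 − rB₀/P)/ln(1+r)⌉ = ⌈5.614⌉ = 6 payments; the last is €661.33.
Total paid = 5·€1,075.00 + €661.33 = €6,036.33.
Total interest = total paid − principal = €6,036.33 − €5,850.00 = €186.33.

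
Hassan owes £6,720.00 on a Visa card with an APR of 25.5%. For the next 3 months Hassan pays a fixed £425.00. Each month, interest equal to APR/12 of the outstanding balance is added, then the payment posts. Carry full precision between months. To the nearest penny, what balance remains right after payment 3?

£5,855.28

Monthly rate r = 25.5%/12 = 2.125% = 0.02125.
Each month: B ← B·(1+r) − £425.00.
Month 1: interest £142.80; balance after payment £6,437.80.
Month 2: interest £136.80; balance after payment £6,149.60.
Month 3: interest £130.68; balance after payment £5,855.28.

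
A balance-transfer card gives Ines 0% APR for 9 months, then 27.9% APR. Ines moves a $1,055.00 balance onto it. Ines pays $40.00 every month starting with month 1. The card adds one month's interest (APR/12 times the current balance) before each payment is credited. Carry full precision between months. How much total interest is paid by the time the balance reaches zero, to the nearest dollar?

$206

Promo months 1–9 at r₀ = 0%/12 = 0; months 10+ at r₁ = 27.9%/12 = 0.02325.
After month 9 (no interest yet): B = $1,055.00 − 9·$40.00 = $695.00.
Then at r₁ with $40.00/mo: n₂ = −ln(1 − r₁·B/P)/ln(1+r₁) ≈ 22.51 → 23 more payments.
Total paid = 31·$40.00 + $20.68 = $1,260.68; interest = $1,260.68 − $1,055.00 = $205.68.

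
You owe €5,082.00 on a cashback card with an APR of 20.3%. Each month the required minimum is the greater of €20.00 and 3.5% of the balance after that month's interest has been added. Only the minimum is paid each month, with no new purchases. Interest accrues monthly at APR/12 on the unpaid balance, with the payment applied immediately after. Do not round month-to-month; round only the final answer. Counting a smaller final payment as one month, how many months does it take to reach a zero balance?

156 months

Monthly rate r = 20.3%/12 = 1.69167% = 0.0169167.
While 3.5% of the post-interest balance exceeds €20.00, each month B ← (B·(1+r))·(1 − 0.035), i.e. B shrinks by the factor (1+r)·0.965 = 0.98132.
This holds for months 1–117. Entering month 118 the balance is €559.91; 3.5% of the post-interest balance is now below €20.00, so the flat €20.00 minimum applies from here.
From month 118 a fixed €20.00 at rate r clears €559.91 in 39 more payments. Total: 117 + 39 = 156 months.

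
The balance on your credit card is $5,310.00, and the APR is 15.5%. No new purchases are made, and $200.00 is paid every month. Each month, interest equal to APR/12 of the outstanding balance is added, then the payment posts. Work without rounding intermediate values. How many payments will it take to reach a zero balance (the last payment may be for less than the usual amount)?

Monthly rate r = 15.5%/12 = 1.29167% = 0.0129167.
Recurrence: B ← B·(1+r) − $200.00.
Month 1: interest $68.59; balance after payment $5,178.59.
Month 2: interest $66.89; balance after payment $5,045.48.
Closed form: n = −ln(1 − rB₀/P)/ln(1+r) = −ln(0.65706)/ln(1.01292) ≈ 32.724, so the balance reaches zero during payment 33.

33 months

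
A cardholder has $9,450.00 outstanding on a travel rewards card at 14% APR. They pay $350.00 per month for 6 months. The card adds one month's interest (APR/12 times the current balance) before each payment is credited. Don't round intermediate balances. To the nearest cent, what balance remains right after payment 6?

Monthly rate r = 14%/12 = 1.16667% = 0.0116667.
Each month: B ← B·(1+r) − $350.00.
Month 1: interest $110.25; balance after payment $9,210.25.
Month 2: interest $107.45; balance after payment $8,967.70.
Month 3: interest $104.62; balance after payment $8,722.33.
Month 4: interest $101.76; balance after payment $8,474.09.
Month 5: interest $98.86; balance after payment $8,222.95.
Month 6: interest $95.93; balance after payment $7,968.89.

$7,968.89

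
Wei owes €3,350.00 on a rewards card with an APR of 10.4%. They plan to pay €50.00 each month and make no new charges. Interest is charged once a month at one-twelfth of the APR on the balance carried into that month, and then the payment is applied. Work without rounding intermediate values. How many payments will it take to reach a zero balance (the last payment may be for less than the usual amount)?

Monthly rate r = 10.4%/12 = 0.866667% = 0.00866667.
Recurrence: B ← B·(1+r) − €50.00.
Month 1: interest €29.03; balance after payment €3,329.03.
Month 2: interest €28.85; balance after payment €3,307.88.
Closed form: n = −ln(1 − rB₀/P)/ln(1+r) = −ln(0.41933)/ln(1.00867) ≈ 100.713, so the balance reaches zero during payment 101.

101 months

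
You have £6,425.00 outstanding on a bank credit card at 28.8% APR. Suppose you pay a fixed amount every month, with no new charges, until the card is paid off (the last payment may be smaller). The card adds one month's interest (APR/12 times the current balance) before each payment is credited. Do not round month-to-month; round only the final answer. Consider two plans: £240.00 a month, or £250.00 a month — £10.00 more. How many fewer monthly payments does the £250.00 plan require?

3 fewer payments

Monthly rate r = 28.8%/12 = 2.4% = 0.024.
At £240.00/mo: n = ⌈−ln(1 − rB₀/P)/ln(1+r)⌉ = 44 payments (last £89.81); total interest = total paid − £6,425.00 = £3,984.81.
At £250.00/mo: 41 payments (last £111.81); total interest £3,686.81.
Payments saved = 44 − 41 = 3.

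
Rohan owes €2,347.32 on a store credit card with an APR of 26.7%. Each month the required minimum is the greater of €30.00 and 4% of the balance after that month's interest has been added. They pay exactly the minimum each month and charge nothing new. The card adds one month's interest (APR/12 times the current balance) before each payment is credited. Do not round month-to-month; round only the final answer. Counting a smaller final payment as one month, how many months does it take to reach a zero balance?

Monthly rate r = 26.7%/12 = 2.225% = 0.02225.
While 4% of the post-interest balance exceeds €30.00, each month B ← (B·(1+r))·(1 − 0.04), i.e. B shrinks by the factor (1+r)·0.96 = 0.98136.
This holds for months 1–62. Entering month 63 the balance is €731.02; 4% of the post-interest balance is now below €30.00, so the flat €30.00 minimum applies from here.
From month 63 a fixed €30.00 at rate r clears €731.02 in 36 more payments. Total: 62 + 36 = 98 months.

98 months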